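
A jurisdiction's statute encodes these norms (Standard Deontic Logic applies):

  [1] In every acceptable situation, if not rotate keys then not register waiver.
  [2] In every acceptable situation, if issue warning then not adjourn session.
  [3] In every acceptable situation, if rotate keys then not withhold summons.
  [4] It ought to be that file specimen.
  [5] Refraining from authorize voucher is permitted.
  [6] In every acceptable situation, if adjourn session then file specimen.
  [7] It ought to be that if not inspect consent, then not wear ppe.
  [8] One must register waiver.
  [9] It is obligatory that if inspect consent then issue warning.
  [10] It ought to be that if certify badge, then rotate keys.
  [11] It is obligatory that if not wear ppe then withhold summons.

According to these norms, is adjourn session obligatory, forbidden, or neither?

Forbidden

Premise 8 gives O(register_waiver).
The contrapositive of premise 1 (O(¬rotate_keys → ¬register_waiver)) is O(register_waiver → rotate_keys), and O(register_waiver) is already established, so O(rotate_keys).
Applying K to premise 3 (O(rotate_keys → ¬withhold_summons)) and O(rotate_keys) yields O(¬withhold_summons).
The contrapositive of premise 11 (O(¬wear_ppe → withhold_summons)) is O(¬withhold_summons → wear_ppe), and O(¬withhold_summons) is already established, so O(wear_ppe).
Premise 7, O(¬inspect_consent → ¬wear_ppe), contraposes to O(wear_ppe → inspect_consent); with O(wear_ppe) we get O(inspect_consent).
Applying K to premise 9 (O(inspect_consent → issue_warning)) and O(inspect_consent) yields O(issue_warning).
With premise 2, O(issue_warning → ¬adjourn_session), the K-axiom yields O(¬adjourn_session).
Premises 4, 5, 6, 10 do not contribute to this derivation.
Thus O(¬adjourn_session), which is F(adjourn_session): adjourn_session is forbidden.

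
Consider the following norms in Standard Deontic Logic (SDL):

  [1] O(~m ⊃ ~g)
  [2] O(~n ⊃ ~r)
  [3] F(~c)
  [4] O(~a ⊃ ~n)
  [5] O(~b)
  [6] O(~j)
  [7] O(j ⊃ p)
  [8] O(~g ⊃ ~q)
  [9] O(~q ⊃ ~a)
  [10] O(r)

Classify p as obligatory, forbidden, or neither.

Premise 7 is O(j ⊃ p), but O(j) is not derivable from the premises, so it does not yield O(p).
No premise or chain of K-axiom applications forces O(p), and none forces O(~p). So p is neither obligatory nor forbidden under these norms.

Neither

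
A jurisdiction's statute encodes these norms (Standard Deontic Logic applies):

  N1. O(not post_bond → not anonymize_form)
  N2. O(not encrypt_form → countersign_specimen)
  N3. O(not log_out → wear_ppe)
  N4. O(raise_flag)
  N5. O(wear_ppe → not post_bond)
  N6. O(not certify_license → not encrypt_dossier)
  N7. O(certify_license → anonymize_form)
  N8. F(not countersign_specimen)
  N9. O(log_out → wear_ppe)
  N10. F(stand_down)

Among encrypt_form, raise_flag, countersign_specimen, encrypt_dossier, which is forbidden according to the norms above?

encrypt_dossier

By case analysis on log_out: premise 9 gives O(log_out → wear_ppe) and premise 3 gives O(not log_out → wear_ppe), so O(wear_ppe) either way.
From O(wear_ppe) and premise 5, O(wear_ppe → not post_bond), we obtain O(not post_bond).
From O(not post_bond) and premise 1, O(not post_bond → not anonymize_form), we obtain O(not anonymize_form).
Premise 7, O(certify_license → anonymize_form), contraposes to O(not anonymize_form → not certify_license); with O(not anonymize_form) we get O(not certify_license).
With premise 6, O(not certify_license → not encrypt_dossier), the K-axiom yields O(not encrypt_dossier).
So O(not encrypt_dossier) holds, i.e. encrypt_dossier is forbidden. None of the other listed options is forbidden under the premises.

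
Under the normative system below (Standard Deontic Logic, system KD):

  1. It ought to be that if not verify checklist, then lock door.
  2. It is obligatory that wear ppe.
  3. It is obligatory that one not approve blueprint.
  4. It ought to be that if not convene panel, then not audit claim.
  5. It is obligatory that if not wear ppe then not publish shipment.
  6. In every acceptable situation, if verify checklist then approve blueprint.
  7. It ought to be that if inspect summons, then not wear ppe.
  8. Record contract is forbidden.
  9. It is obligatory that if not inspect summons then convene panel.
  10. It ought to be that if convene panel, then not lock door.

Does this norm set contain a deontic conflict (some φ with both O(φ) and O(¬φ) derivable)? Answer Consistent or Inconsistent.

Premise 2 gives O(wear_ppe).
Premise 7, O(inspect_summons → ¬wear_ppe), contraposes to O(wear_ppe → ¬inspect_summons); with O(wear_ppe) we get O(¬inspect_summons).
Applying K to premise 9 (O(¬inspect_summons → convene_panel)) and O(¬inspect_summons) yields O(convene_panel).
Premise 10 is O(convene_panel → ¬lock_door); since O(convene_panel), deontic closure gives O(¬lock_door).
Premise 1 is O(¬verify_checklist → lock_door); contrapositively O(¬lock_door → verify_checklist). Since O(¬lock_door) holds, K gives O(verify_checklist).
With premise 6, O(verify_checklist → approve_blueprint), the K-axiom yields O(approve_blueprint).
Yet premise 3 states O(¬approve_blueprint).
We now have both O(approve_blueprint) and O(¬approve_blueprint) — approve_blueprint is simultaneously obligatory and forbidden, violating the D-axiom.

Inconsistent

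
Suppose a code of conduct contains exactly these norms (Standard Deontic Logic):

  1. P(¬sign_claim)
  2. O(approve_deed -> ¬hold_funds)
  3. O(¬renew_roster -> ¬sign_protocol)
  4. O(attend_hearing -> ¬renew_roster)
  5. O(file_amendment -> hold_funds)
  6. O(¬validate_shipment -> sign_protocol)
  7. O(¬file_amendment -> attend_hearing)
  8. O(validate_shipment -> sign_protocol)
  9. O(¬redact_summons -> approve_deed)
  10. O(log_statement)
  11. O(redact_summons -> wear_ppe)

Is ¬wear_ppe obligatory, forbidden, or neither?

By case analysis on validate_shipment: premise 8 gives O(validate_shipment -> sign_protocol) and premise 6 gives O(¬validate_shipment -> sign_protocol), so O(sign_protocol) either way.
Premise 3, O(¬renew_roster -> ¬sign_protocol), contraposes to O(sign_protocol -> renew_roster); with O(sign_protocol) we get O(renew_roster).
The contrapositive of premise 4 (O(attend_hearing -> ¬renew_roster)) is O(renew_roster -> ¬attend_hearing), and O(renew_roster) is already established, so O(¬attend_hearing).
Premise 7, O(¬file_amendment -> attend_hearing), contraposes to O(¬attend_hearing -> file_amendment); with O(¬attend_hearing) we get O(file_amendment).
Premise 5 is O(file_amendment -> hold_funds); since O(file_amendment), deontic closure gives O(hold_funds).
The contrapositive of premise 2 (O(approve_deed -> ¬hold_funds)) is O(hold_funds -> ¬approve_deed), and O(hold_funds) is already established, so O(¬approve_deed).
The contrapositive of premise 9 (O(¬redact_summons -> approve_deed)) is O(¬approve_deed -> redact_summons), and O(¬approve_deed) is already established, so O(redact_summons).
With premise 11, O(redact_summons -> wear_ppe), the K-axiom yields O(wear_ppe).
Premises 1, 10 do not contribute to this derivation.
Thus O(wear_ppe), which is F(¬wear_ppe): ¬wear_ppe is forbidden.

Forbidden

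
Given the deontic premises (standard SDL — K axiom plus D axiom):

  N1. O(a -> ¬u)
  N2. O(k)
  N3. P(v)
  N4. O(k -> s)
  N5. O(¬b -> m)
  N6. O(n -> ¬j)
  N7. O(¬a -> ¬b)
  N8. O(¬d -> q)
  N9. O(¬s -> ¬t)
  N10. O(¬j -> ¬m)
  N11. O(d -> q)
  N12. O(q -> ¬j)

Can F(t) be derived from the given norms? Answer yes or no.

Premise 9 is O(¬s -> ¬t), but O(¬s) is not derivable from the premises, so it does not yield O(¬t).
No other premise forces O(¬t). An ideal world satisfying every premise can still have t true, so F(t) is not derivable.

No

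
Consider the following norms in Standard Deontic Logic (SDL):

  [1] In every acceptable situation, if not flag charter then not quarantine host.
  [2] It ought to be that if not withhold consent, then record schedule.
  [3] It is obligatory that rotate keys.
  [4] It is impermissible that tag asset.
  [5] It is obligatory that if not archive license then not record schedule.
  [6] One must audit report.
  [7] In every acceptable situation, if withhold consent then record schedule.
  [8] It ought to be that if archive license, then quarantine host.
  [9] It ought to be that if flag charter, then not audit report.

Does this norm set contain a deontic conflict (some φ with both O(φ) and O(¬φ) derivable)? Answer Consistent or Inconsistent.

Inconsistent

Premises 7 and 2 cover both cases: O(withhold_consent → record_schedule) and O(¬withhold_consent → record_schedule). Since withhold_consent ∨ ¬withhold_consent is a tautology, O(record_schedule) follows.
Premise 5 is O(¬archive_license → ¬record_schedule); contrapositively O(record_schedule → archive_license). Since O(record_schedule) holds, K gives O(archive_license).
Premise 8 is O(archive_license → quarantine_host); since O(archive_license), deontic closure gives O(quarantine_host).
Premise 1 is O(¬flag_charter → ¬quarantine_host); contrapositively O(quarantine_host → flag_charter). Since O(quarantine_host) holds, K gives O(flag_charter).
From O(flag_charter) and premise 9, O(flag_charter → ¬audit_report), we obtain O(¬audit_report).
Yet premise 6 states O(audit_report).
We now have both O(¬audit_report) and O(audit_report) — audit_report is simultaneously obligatory and forbidden, violating the D-axiom.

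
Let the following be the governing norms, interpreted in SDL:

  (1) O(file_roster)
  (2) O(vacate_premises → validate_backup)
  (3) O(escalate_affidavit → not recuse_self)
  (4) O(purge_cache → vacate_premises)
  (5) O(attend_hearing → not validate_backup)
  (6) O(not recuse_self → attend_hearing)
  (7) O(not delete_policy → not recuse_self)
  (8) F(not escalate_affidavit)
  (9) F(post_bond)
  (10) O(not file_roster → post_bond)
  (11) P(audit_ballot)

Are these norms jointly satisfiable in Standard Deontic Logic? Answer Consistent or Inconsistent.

Consistent

Premise 10 is O(not file_roster → post_bond), but O(not file_roster) is not derivable from the premises, so it does not yield O(post_bond).
So O(post_bond) is not derivable, and the apparent clash with O(not post_bond) does not arise.
A world satisfying every obligation exists (e.g. attend_hearing=true, audit_ballot=false, delete_policy=false, escalate_affidavit=true, file_roster=true, post_bond=false, purge_cache=false, recuse_self=false, vacate_premises=false, validate_backup=false); no atom is both obligatory and forbidden, so the set is consistent.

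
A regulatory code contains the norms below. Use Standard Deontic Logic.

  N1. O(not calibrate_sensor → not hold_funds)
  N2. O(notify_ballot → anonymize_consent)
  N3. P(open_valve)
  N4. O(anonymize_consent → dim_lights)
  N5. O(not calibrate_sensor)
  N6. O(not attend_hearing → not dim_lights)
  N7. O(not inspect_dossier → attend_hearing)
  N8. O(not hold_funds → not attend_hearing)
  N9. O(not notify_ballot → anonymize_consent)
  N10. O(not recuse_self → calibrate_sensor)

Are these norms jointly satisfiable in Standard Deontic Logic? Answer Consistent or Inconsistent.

Inconsistent

By case analysis on notify_ballot: premise 2 gives O(notify_ballot → anonymize_consent) and premise 9 gives O(not notify_ballot → anonymize_consent), so O(anonymize_consent) either way.
From O(anonymize_consent) and premise 4, O(anonymize_consent → dim_lights), we obtain O(dim_lights).
Premise 6, O(not attend_hearing → not dim_lights), contraposes to O(dim_lights → attend_hearing); with O(dim_lights) we get O(attend_hearing).
Premise 8 is O(not hold_funds → not attend_hearing); contrapositively O(attend_hearing → hold_funds). Since O(attend_hearing) holds, K gives O(hold_funds).
Premise 1, O(not calibrate_sensor → not hold_funds), contraposes to O(hold_funds → calibrate_sensor); with O(hold_funds) we get O(calibrate_sensor).
However, premise 5 gives O(not calibrate_sensor).
We now have both O(calibrate_sensor) and O(not calibrate_sensor) — calibrate_sensor is simultaneously obligatory and forbidden, violating the D-axiom.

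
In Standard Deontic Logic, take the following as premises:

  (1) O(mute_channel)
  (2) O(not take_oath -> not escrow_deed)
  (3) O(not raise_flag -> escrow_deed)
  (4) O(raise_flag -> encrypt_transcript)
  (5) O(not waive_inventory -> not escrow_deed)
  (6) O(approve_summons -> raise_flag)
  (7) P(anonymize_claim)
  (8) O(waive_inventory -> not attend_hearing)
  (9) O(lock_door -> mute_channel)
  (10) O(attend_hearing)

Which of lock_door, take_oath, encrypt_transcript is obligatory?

From premise 10 we have O(attend_hearing).
The contrapositive of premise 8 (O(waive_inventory -> not attend_hearing)) is O(attend_hearing -> not waive_inventory), and O(attend_hearing) is already established, so O(not waive_inventory).
From O(not waive_inventory) and premise 5, O(not waive_inventory -> not escrow_deed), we obtain O(not escrow_deed).
Premise 3, O(not raise_flag -> escrow_deed), contraposes to O(not escrow_deed -> raise_flag); with O(not escrow_deed) we get O(raise_flag).
With premise 4, O(raise_flag -> encrypt_transcript), the K-axiom yields O(encrypt_transcript).
So O(encrypt_transcript) holds — encrypt_transcript is obligatory. None of the other listed options is made obligatory by any chain of premises.

encrypt_transcript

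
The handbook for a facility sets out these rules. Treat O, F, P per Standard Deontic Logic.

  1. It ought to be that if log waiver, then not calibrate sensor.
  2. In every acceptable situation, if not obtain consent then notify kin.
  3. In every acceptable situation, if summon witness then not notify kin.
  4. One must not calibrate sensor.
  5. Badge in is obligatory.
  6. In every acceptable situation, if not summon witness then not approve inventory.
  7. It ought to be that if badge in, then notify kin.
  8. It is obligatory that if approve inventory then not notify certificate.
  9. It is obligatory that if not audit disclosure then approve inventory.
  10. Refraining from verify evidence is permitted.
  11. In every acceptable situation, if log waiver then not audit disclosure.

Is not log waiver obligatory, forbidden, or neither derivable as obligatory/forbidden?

Obligatory

From premise 5 we have O(badge_in).
From O(badge_in) and premise 7, O(badge_in → notify_kin), we obtain O(notify_kin).
Premise 3 is O(summon_witness → ¬notify_kin); contrapositively O(notify_kin → ¬summon_witness). Since O(notify_kin) holds, K gives O(¬summon_witness).
Applying K to premise 6 (O(¬summon_witness → ¬approve_inventory)) and O(¬summon_witness) yields O(¬approve_inventory).
Premise 9, O(¬audit_disclosure → approve_inventory), contraposes to O(¬approve_inventory → audit_disclosure); with O(¬approve_inventory) we get O(audit_disclosure).
Premise 11, O(log_waiver → ¬audit_disclosure), contraposes to O(audit_disclosure → ¬log_waiver); with O(audit_disclosure) we get O(¬log_waiver).
Premises 1, 2, 4, 8, 10 do not contribute to this derivation.
Hence ¬log_waiver is obligatory.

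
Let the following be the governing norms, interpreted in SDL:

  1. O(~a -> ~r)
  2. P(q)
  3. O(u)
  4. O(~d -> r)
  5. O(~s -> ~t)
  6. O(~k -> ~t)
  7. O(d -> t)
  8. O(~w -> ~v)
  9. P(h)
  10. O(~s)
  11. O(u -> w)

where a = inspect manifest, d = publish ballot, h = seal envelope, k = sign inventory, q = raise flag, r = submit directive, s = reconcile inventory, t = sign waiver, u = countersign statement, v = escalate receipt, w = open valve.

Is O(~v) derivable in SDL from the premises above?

No

Premise 8 is O(~w -> ~v), but O(~w) is not derivable from the premises, so it does not yield O(~v).
No other premise forces O(~v). An ideal world satisfying every premise can still have ~v false, so O(~v) is not derivable.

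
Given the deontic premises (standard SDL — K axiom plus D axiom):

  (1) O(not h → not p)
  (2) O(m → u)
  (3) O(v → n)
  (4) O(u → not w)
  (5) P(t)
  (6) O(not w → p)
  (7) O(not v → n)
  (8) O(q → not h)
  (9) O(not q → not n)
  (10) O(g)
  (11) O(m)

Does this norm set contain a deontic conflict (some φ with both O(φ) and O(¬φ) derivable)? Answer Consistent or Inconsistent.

Inconsistent

By case analysis on v: premise 3 gives O(v → n) and premise 7 gives O(not v → n), so O(n) either way.
Premise 9, O(not q → not n), contraposes to O(n → q); with O(n) we get O(q).
Applying K to premise 8 (O(q → not h)) and O(q) yields O(not h).
From O(not h) and premise 1, O(not h → not p), we obtain O(not p).
Premise 6 is O(not w → p); contrapositively O(not p → w). Since O(not p) holds, K gives O(w).
Premise 4, O(u → not w), contraposes to O(w → not u); with O(w) we get O(not u).
Premise 2 is O(m → u); contrapositively O(not u → not m). Since O(not u) holds, K gives O(not m).
But premise 11 directly asserts O(m).
We now have both O(not m) and O(m) — m is simultaneously obligatory and forbidden, violating the D-axiom.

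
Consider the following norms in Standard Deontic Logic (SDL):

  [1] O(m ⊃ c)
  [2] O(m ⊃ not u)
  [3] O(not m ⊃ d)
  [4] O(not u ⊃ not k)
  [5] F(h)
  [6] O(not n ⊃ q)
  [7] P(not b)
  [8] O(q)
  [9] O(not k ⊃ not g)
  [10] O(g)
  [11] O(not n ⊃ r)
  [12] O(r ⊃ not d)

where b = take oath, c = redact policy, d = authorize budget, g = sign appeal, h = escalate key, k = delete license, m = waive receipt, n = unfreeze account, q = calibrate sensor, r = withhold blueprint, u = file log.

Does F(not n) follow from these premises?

Premise 10 states O(g) outright.
The contrapositive of premise 9 (O(not k ⊃ not g)) is O(g ⊃ k), and O(g) is already established, so O(k).
The contrapositive of premise 4 (O(not u ⊃ not k)) is O(k ⊃ u), and O(k) is already established, so O(u).
Premise 2, O(m ⊃ not u), contraposes to O(u ⊃ not m); with O(u) we get O(not m).
Premise 3 is O(not m ⊃ d); since O(not m), deontic closure gives O(d).
Premise 12 is O(r ⊃ not d); contrapositively O(d ⊃ not r). Since O(d) holds, K gives O(not r).
The contrapositive of premise 11 (O(not n ⊃ r)) is O(not r ⊃ n), and O(not r) is already established, so O(n).
Premises 1, 5, 6, 7, 8 do not contribute to this derivation.
So O(n) holds, i.e. F(not n). The claim follows.

Yes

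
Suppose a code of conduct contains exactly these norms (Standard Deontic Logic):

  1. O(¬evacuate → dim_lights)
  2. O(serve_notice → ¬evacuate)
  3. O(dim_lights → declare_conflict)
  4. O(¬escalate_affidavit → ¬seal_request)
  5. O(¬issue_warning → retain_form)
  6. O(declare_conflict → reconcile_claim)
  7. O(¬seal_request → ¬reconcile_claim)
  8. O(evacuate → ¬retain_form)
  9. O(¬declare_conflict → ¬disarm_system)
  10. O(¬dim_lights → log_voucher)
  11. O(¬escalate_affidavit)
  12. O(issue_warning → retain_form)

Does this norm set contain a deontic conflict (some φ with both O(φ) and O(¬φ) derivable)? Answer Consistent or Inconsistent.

Premises 5 and 12 are O(¬issue_warning → retain_form) and O(issue_warning → retain_form); every ideal world satisfies ¬issue_warning or issue_warning, so in either case retain_form holds — hence O(retain_form).
Premise 8 is O(evacuate → ¬retain_form); contrapositively O(retain_form → ¬evacuate). Since O(retain_form) holds, K gives O(¬evacuate).
Premise 1 is O(¬evacuate → dim_lights); since O(¬evacuate), deontic closure gives O(dim_lights).
With premise 3, O(dim_lights → declare_conflict), the K-axiom yields O(declare_conflict).
Applying K to premise 6 (O(declare_conflict → reconcile_claim)) and O(declare_conflict) yields O(reconcile_claim).
Premise 7, O(¬seal_request → ¬reconcile_claim), contraposes to O(reconcile_claim → seal_request); with O(reconcile_claim) we get O(seal_request).
Premise 4, O(¬escalate_affidavit → ¬seal_request), contraposes to O(seal_request → escalate_affidavit); with O(seal_request) we get O(escalate_affidavit).
But premise 11 directly asserts O(¬escalate_affidavit).
We now have both O(escalate_affidavit) and O(¬escalate_affidavit) — escalate_affidavit is simultaneously obligatory and forbidden, violating the D-axiom.

Inconsistent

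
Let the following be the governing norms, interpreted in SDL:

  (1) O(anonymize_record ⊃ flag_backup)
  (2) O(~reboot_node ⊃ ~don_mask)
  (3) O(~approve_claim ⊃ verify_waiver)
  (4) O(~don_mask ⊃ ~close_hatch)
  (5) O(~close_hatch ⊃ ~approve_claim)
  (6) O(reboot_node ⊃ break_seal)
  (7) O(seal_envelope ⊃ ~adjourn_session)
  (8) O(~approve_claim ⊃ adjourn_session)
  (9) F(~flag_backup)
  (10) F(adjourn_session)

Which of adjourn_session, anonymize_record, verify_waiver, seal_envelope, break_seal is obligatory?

break_seal

Premise 10, F(adjourn_session), is equivalent to O(~adjourn_session).
Premise 8, O(~approve_claim ⊃ adjourn_session), contraposes to O(~adjourn_session ⊃ approve_claim); with O(~adjourn_session) we get O(approve_claim).
The contrapositive of premise 5 (O(~close_hatch ⊃ ~approve_claim)) is O(approve_claim ⊃ close_hatch), and O(approve_claim) is already established, so O(close_hatch).
Premise 4, O(~don_mask ⊃ ~close_hatch), contraposes to O(close_hatch ⊃ don_mask); with O(close_hatch) we get O(don_mask).
The contrapositive of premise 2 (O(~reboot_node ⊃ ~don_mask)) is O(don_mask ⊃ reboot_node), and O(don_mask) is already established, so O(reboot_node).
Applying K to premise 6 (O(reboot_node ⊃ break_seal)) and O(reboot_node) yields O(break_seal).
So O(break_seal) holds — break_seal is obligatory. None of the other listed options is made obligatory by any chain of premises.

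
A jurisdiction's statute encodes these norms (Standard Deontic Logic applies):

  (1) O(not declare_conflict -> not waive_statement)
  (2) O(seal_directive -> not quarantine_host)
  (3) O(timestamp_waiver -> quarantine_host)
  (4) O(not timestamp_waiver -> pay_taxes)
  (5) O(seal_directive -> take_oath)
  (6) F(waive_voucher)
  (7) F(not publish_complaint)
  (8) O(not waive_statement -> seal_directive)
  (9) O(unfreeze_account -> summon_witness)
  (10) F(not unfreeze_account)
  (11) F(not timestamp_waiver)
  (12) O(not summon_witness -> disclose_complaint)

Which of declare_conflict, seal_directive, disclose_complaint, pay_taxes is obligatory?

declare_conflict

Premise 11, F(not timestamp_waiver), is equivalent to O(timestamp_waiver).
Premise 3 is O(timestamp_waiver -> quarantine_host); since O(timestamp_waiver), deontic closure gives O(quarantine_host).
Premise 2 is O(seal_directive -> not quarantine_host); contrapositively O(quarantine_host -> not seal_directive). Since O(quarantine_host) holds, K gives O(not seal_directive).
Premise 8 is O(not waive_statement -> seal_directive); contrapositively O(not seal_directive -> waive_statement). Since O(not seal_directive) holds, K gives O(waive_statement).
Premise 1 is O(not declare_conflict -> not waive_statement); contrapositively O(waive_statement -> declare_conflict). Since O(waive_statement) holds, K gives O(declare_conflict).
So O(declare_conflict) holds — declare_conflict is obligatory. None of the other listed options is made obligatory by any chain of premises.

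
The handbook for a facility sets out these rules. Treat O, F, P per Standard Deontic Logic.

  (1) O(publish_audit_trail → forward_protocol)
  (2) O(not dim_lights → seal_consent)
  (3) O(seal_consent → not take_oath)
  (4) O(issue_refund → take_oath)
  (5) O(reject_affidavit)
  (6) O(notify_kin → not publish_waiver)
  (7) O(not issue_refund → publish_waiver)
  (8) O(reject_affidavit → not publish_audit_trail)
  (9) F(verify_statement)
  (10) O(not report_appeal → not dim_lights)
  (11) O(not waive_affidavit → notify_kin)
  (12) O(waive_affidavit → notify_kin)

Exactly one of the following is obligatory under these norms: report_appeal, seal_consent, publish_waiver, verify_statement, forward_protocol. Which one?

Premises 12 and 11 cover both cases: O(waive_affidavit → notify_kin) and O(not waive_affidavit → notify_kin). Since waive_affidavit ∨ not waive_affidavit is a tautology, O(notify_kin) follows.
With premise 6, O(notify_kin → not publish_waiver), the K-axiom yields O(not publish_waiver).
Premise 7 is O(not issue_refund → publish_waiver); contrapositively O(not publish_waiver → issue_refund). Since O(not publish_waiver) holds, K gives O(issue_refund).
Applying K to premise 4 (O(issue_refund → take_oath)) and O(issue_refund) yields O(take_oath).
The contrapositive of premise 3 (O(seal_consent → not take_oath)) is O(take_oath → not seal_consent), and O(take_oath) is already established, so O(not seal_consent).
The contrapositive of premise 2 (O(not dim_lights → seal_consent)) is O(not seal_consent → dim_lights), and O(not seal_consent) is already established, so O(dim_lights).
The contrapositive of premise 10 (O(not report_appeal → not dim_lights)) is O(dim_lights → report_appeal), and O(dim_lights) is already established, so O(report_appeal).
So O(report_appeal) holds — report_appeal is obligatory. None of the other listed options is made obligatory by any chain of premises.

report_appeal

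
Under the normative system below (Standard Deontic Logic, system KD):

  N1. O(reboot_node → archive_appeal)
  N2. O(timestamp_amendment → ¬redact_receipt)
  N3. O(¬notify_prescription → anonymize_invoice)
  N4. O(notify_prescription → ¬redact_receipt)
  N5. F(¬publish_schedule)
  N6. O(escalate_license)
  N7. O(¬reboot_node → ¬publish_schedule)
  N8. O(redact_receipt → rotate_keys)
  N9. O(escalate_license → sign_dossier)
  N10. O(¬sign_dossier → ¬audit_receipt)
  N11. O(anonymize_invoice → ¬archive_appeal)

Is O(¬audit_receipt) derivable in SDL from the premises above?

Premise 10 is O(¬sign_dossier → ¬audit_receipt), but O(¬sign_dossier) is not derivable from the premises, so it does not yield O(¬audit_receipt).
No other premise forces O(¬audit_receipt). An ideal world satisfying every premise can still have ¬audit_receipt false, so O(¬audit_receipt) is not derivable.

No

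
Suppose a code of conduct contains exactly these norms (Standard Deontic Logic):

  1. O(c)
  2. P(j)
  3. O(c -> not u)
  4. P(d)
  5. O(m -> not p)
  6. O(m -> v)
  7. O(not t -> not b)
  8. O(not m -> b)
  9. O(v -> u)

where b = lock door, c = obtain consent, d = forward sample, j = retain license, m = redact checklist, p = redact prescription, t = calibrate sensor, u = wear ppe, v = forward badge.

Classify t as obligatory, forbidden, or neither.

Premise 1 gives O(c).
With premise 3, O(c -> not u), the K-axiom yields O(not u).
The contrapositive of premise 9 (O(v -> u)) is O(not u -> not v), and O(not u) is already established, so O(not v).
The contrapositive of premise 6 (O(m -> v)) is O(not v -> not m), and O(not v) is already established, so O(not m).
Premise 8 is O(not m -> b); since O(not m), deontic closure gives O(b).
Premise 7, O(not t -> not b), contraposes to O(b -> t); with O(b) we get O(t).
Premises 2, 4, 5 do not contribute to this derivation.
Hence t is obligatory.

Obligatory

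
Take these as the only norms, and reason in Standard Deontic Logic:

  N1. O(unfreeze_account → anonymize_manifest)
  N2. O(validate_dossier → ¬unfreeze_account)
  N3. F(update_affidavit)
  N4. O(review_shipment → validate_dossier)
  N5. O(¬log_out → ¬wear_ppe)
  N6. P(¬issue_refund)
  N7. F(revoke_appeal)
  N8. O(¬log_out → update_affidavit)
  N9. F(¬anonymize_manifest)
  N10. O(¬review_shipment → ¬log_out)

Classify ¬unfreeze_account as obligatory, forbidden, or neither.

Obligatory

F(update_affidavit) at premise 3 means O(¬update_affidavit).
The contrapositive of premise 8 (O(¬log_out → update_affidavit)) is O(¬update_affidavit → log_out), and O(¬update_affidavit) is already established, so O(log_out).
Premise 10 is O(¬review_shipment → ¬log_out); contrapositively O(log_out → review_shipment). Since O(log_out) holds, K gives O(review_shipment).
With premise 4, O(review_shipment → validate_dossier), the K-axiom yields O(validate_dossier).
From O(validate_dossier) and premise 2, O(validate_dossier → ¬unfreeze_account), we obtain O(¬unfreeze_account).
Premises 1, 5, 6, 7, 9 do not contribute to this derivation.
Hence ¬unfreeze_account is obligatory.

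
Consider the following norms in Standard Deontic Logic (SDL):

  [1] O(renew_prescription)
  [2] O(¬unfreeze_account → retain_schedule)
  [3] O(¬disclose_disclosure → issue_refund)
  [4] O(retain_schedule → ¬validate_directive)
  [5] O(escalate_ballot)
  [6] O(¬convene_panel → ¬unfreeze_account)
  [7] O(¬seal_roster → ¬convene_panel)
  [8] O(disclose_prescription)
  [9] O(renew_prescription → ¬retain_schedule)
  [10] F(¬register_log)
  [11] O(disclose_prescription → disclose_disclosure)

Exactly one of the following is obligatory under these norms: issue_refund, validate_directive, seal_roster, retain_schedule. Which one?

seal_roster

From premise 1 we have O(renew_prescription).
With premise 9, O(renew_prescription → ¬retain_schedule), the K-axiom yields O(¬retain_schedule).
Premise 2 is O(¬unfreeze_account → retain_schedule); contrapositively O(¬retain_schedule → unfreeze_account). Since O(¬retain_schedule) holds, K gives O(unfreeze_account).
Premise 6, O(¬convene_panel → ¬unfreeze_account), contraposes to O(unfreeze_account → convene_panel); with O(unfreeze_account) we get O(convene_panel).
Premise 7, O(¬seal_roster → ¬convene_panel), contraposes to O(convene_panel → seal_roster); with O(convene_panel) we get O(seal_roster).
So O(seal_roster) holds — seal_roster is obligatory. None of the other listed options is made obligatory by any chain of premises.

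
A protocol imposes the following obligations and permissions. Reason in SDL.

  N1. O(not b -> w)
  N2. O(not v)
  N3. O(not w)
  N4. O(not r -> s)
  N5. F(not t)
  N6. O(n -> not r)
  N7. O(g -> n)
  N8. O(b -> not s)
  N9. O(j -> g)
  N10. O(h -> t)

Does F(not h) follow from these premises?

Premise 10 is O(h -> t); even if O(t) held, inferring O(h) would be affirming the consequent — invalid.
No other premise forces O(h). An ideal world satisfying every premise can still have not h true, so F(not h) is not derivable.

No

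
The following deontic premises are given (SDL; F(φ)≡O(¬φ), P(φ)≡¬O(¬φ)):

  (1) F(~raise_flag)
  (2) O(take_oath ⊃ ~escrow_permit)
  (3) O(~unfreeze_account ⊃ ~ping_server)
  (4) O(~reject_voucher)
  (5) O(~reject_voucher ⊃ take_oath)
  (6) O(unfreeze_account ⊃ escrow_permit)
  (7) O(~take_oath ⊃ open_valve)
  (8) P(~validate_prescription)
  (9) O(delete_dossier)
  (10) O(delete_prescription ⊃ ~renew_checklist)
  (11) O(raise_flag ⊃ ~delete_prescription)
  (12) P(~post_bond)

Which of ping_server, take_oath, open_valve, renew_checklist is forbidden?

ping_server

Premise 4 states O(~reject_voucher) outright.
From O(~reject_voucher) and premise 5, O(~reject_voucher ⊃ take_oath), we obtain O(take_oath).
Premise 2 is O(take_oath ⊃ ~escrow_permit); since O(take_oath), deontic closure gives O(~escrow_permit).
The contrapositive of premise 6 (O(unfreeze_account ⊃ escrow_permit)) is O(~escrow_permit ⊃ ~unfreeze_account), and O(~escrow_permit) is already established, so O(~unfreeze_account).
From O(~unfreeze_account) and premise 3, O(~unfreeze_account ⊃ ~ping_server), we obtain O(~ping_server).
So O(~ping_server) holds, i.e. ping_server is forbidden. None of the other listed options is forbidden under the premises.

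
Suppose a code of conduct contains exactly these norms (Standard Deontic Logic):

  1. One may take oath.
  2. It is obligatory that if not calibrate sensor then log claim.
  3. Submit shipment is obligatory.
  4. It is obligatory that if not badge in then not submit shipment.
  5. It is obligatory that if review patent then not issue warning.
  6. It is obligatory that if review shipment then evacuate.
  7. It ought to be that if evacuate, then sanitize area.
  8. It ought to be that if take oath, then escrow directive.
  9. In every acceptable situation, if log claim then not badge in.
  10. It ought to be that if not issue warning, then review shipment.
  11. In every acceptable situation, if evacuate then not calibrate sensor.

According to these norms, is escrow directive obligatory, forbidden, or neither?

Neither

Premise 8 is O(take_oath → escrow_directive), but O(take_oath) is not derivable from the premises (the permission P(take_oath) asserts only ¬O(¬take_oath), not O(take_oath)), so it does not yield O(escrow_directive).
No premise or chain of K-axiom applications forces O(escrow_directive), and none forces O(¬escrow_directive). So escrow_directive is neither obligatory nor forbidden under these norms.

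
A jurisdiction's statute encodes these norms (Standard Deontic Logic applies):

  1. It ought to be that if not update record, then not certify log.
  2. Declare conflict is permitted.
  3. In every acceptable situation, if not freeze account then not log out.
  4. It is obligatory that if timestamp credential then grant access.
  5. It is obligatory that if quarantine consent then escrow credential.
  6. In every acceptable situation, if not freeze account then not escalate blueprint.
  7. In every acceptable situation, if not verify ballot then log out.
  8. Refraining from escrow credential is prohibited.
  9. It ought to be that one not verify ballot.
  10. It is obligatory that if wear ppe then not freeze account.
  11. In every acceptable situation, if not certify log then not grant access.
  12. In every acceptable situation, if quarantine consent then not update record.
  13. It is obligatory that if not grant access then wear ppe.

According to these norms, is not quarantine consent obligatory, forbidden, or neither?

Obligatory

Premise 9 gives O(¬verify_ballot).
Premise 7 is O(¬verify_ballot → log_out); since O(¬verify_ballot), deontic closure gives O(log_out).
The contrapositive of premise 3 (O(¬freeze_account → ¬log_out)) is O(log_out → freeze_account), and O(log_out) is already established, so O(freeze_account).
Premise 10 is O(wear_ppe → ¬freeze_account); contrapositively O(freeze_account → ¬wear_ppe). Since O(freeze_account) holds, K gives O(¬wear_ppe).
The contrapositive of premise 13 (O(¬grant_access → wear_ppe)) is O(¬wear_ppe → grant_access), and O(¬wear_ppe) is already established, so O(grant_access).
Premise 11 is O(¬certify_log → ¬grant_access); contrapositively O(grant_access → certify_log). Since O(grant_access) holds, K gives O(certify_log).
Premise 1, O(¬update_record → ¬certify_log), contraposes to O(certify_log → update_record); with O(certify_log) we get O(update_record).
The contrapositive of premise 12 (O(quarantine_consent → ¬update_record)) is O(update_record → ¬quarantine_consent), and O(update_record) is already established, so O(¬quarantine_consent).
Premises 2, 4, 5, 6, 8 do not contribute to this derivation.
Hence ¬quarantine_consent is obligatory.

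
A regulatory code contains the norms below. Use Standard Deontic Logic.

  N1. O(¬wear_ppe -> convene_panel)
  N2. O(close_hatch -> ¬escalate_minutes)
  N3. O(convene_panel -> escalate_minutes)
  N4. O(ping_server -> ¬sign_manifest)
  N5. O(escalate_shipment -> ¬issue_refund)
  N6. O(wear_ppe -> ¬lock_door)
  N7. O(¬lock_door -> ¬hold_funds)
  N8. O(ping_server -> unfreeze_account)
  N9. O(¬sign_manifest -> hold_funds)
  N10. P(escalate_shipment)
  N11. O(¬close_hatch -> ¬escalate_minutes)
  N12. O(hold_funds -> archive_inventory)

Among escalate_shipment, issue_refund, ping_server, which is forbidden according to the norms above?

Premises 2 and 11 are O(close_hatch -> ¬escalate_minutes) and O(¬close_hatch -> ¬escalate_minutes); every ideal world satisfies close_hatch or ¬close_hatch, so in either case ¬escalate_minutes holds — hence O(¬escalate_minutes).
Premise 3, O(convene_panel -> escalate_minutes), contraposes to O(¬escalate_minutes -> ¬convene_panel); with O(¬escalate_minutes) we get O(¬convene_panel).
Premise 1, O(¬wear_ppe -> convene_panel), contraposes to O(¬convene_panel -> wear_ppe); with O(¬convene_panel) we get O(wear_ppe).
Applying K to premise 6 (O(wear_ppe -> ¬lock_door)) and O(wear_ppe) yields O(¬lock_door).
With premise 7, O(¬lock_door -> ¬hold_funds), the K-axiom yields O(¬hold_funds).
Premise 9, O(¬sign_manifest -> hold_funds), contraposes to O(¬hold_funds -> sign_manifest); with O(¬hold_funds) we get O(sign_manifest).
Premise 4 is O(ping_server -> ¬sign_manifest); contrapositively O(sign_manifest -> ¬ping_server). Since O(sign_manifest) holds, K gives O(¬ping_server).
So O(¬ping_server) holds, i.e. ping_server is forbidden. None of the other listed options is forbidden under the premises.

ping_server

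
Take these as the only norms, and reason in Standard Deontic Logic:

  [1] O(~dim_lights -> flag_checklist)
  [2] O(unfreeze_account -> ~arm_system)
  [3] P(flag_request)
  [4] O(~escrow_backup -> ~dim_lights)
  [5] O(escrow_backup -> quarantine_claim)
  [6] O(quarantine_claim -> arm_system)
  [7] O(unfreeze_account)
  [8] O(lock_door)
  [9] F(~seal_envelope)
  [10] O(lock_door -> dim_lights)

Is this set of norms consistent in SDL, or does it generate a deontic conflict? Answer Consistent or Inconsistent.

Premise 8 states O(lock_door) outright.
From O(lock_door) and premise 10, O(lock_door -> dim_lights), we obtain O(dim_lights).
The contrapositive of premise 4 (O(~escrow_backup -> ~dim_lights)) is O(dim_lights -> escrow_backup), and O(dim_lights) is already established, so O(escrow_backup).
From O(escrow_backup) and premise 5, O(escrow_backup -> quarantine_claim), we obtain O(quarantine_claim).
With premise 6, O(quarantine_claim -> arm_system), the K-axiom yields O(arm_system).
Premise 2, O(unfreeze_account -> ~arm_system), contraposes to O(arm_system -> ~unfreeze_account); with O(arm_system) we get O(~unfreeze_account).
Yet premise 7 states O(unfreeze_account).
We now have both O(~unfreeze_account) and O(unfreeze_account) — unfreeze_account is simultaneously obligatory and forbidden, violating the D-axiom.

Inconsistent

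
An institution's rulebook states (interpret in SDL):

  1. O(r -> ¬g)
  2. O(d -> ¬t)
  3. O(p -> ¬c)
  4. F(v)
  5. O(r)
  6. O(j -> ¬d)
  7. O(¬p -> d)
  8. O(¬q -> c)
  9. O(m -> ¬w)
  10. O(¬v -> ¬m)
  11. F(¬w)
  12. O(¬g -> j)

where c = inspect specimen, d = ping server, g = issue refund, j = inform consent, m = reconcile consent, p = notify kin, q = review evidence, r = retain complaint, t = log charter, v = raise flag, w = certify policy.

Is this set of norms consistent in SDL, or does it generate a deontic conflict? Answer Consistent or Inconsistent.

Consistent

Premise 9 is O(m -> ¬w), but O(m) is not derivable from the premises, so it does not yield O(¬w).
So O(¬w) is not derivable, and the apparent clash with O(w) does not arise.
A world satisfying every obligation exists (e.g. c=false, d=false, g=false, j=true, m=false, p=true, q=true, r=true, t=false, v=false, w=true); no atom is both obligatory and forbidden, so the set is consistent.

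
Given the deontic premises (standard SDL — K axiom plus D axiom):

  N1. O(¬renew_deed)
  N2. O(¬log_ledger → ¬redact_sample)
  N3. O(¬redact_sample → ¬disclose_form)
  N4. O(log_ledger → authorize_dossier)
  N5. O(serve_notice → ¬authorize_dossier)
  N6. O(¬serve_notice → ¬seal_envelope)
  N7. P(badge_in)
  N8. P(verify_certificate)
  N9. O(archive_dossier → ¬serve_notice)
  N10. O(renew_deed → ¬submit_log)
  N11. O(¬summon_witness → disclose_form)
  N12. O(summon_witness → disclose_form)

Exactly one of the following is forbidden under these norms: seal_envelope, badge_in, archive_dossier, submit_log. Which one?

seal_envelope

Premises 12 and 11 cover both cases: O(summon_witness → disclose_form) and O(¬summon_witness → disclose_form). Since summon_witness ∨ ¬summon_witness is a tautology, O(disclose_form) follows.
Premise 3, O(¬redact_sample → ¬disclose_form), contraposes to O(disclose_form → redact_sample); with O(disclose_form) we get O(redact_sample).
Premise 2 is O(¬log_ledger → ¬redact_sample); contrapositively O(redact_sample → log_ledger). Since O(redact_sample) holds, K gives O(log_ledger).
From O(log_ledger) and premise 4, O(log_ledger → authorize_dossier), we obtain O(authorize_dossier).
The contrapositive of premise 5 (O(serve_notice → ¬authorize_dossier)) is O(authorize_dossier → ¬serve_notice), and O(authorize_dossier) is already established, so O(¬serve_notice).
Premise 6 is O(¬serve_notice → ¬seal_envelope); since O(¬serve_notice), deontic closure gives O(¬seal_envelope).
So O(¬seal_envelope) holds, i.e. seal_envelope is forbidden. None of the other listed options is forbidden under the premises.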